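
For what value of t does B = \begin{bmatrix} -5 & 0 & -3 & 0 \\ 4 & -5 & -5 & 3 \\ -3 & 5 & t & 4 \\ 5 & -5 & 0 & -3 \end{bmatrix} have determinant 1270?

Expanding along the row containing t, det(B) is linear in t: det(B) = (-150)·t + (70).
Set (-150)·t + (70) = 1270  ⇒  (-150)·t = 1200  ⇒  t = -8.

-8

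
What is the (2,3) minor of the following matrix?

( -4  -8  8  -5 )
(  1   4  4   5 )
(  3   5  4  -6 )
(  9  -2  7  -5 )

Delete row 2 and column 3; the remaining 3×3 submatrix is [-4 -8 -5; 3 5 -6; 9 -2 -5].
Its determinant is 715.

715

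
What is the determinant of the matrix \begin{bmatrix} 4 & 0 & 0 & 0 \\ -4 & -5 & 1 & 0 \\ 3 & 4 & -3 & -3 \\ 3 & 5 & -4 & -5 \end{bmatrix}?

-40

Expand along row 1 (it has 3 zeros):
  + (4) · M_11   where M_11 = det([-5 1 0; 4 -3 -3; 5 -4 -5]) = -10
det = (+1)·(4)·(-10) = -40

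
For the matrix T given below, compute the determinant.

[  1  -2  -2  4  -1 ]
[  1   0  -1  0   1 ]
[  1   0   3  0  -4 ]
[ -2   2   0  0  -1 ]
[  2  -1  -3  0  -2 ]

Expand along column 4 (it has 4 zeros):
  − (4) · M_14   where M_14 = det([1 0 -1 1; 1 0 3 -4; -2 2 0 -1; 2 -1 -3 -2]) = 48
det = (-1)·(4)·(48) = -192

-192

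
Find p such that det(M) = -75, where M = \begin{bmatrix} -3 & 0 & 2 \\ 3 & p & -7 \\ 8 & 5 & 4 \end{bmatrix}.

Expanding along the column containing p, det(M) is linear in p: det(M) = (-28)·p + (-75).
Set (-28)·p + (-75) = -75  ⇒  (-28)·p = 0  ⇒  p = 0.

p = 0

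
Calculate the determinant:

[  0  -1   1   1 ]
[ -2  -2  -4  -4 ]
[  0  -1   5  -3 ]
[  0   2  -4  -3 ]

Expand along column 1 (it has 3 zeros):
  − (-2) · M_21   where M_21 = det([-1 1 1; -1 5 -3; 2 -4 -3]) = 12
det = (-1)·(-2)·(12) = 24

24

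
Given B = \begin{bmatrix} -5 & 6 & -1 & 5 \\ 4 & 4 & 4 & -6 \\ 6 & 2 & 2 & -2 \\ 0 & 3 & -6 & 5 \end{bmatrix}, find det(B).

-1264

Expand along row 4 (it has 1 zero):
  + (3) · M_42   where M_42 = det([-5 -1 5; 4 4 -6; 6 2 -2]) = -72
  − (-6) · M_43   where M_43 = det([-5 6 5; 4 4 -6; 6 2 -2]) = -268
  + (5) · M_44   where M_44 = det([-5 6 -1; 4 4 4; 6 2 2]) = 112
det = (+1)·(3)·(-72) + (-1)·(-6)·(-268) + (+1)·(5)·(112) = -1264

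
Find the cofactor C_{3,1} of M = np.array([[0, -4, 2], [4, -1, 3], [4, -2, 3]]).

Delete row 3 and column 1; the remaining 2×2 submatrix is [-4 2; -1 3].
Its determinant is (-4)·3 − 2·(-1) = -10.
The cofactor carries sign (−1)^(3+1) = +1, so C_{3,1} = +(-10) = -10.

-10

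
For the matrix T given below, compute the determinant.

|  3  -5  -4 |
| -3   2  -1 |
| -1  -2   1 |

Expand along row 1:
  + 3 · |2 -1; -2 1| = 3·(2 − 2) = 0
  − (-5) · |-3 -1; -1 1| = −(-5)·(-3 − 1) = -20
  + (-4) · |-3 2; -1 -2| = (-4)·(6 − (-2)) = -32
Sum: (0) + (-20) + (-32) = -52

det(T) = -52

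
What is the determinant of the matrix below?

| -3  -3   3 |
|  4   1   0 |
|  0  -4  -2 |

-66

Expand along column 1:
  + (-3) · |1 0; -4 -2| = (-3)·(-2 − 0) = 6
  − 4 · |-3 3; -4 -2| = −4·(6 − (-12)) = -72
Sum: (6) + (-72) = -66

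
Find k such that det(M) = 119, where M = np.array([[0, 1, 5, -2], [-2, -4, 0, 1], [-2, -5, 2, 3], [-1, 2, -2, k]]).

Expanding along the row containing k, det(M) is linear in k: det(M) = (14)·k + (105).
Set (14)·k + (105) = 119  ⇒  (14)·k = 14  ⇒  k = 1.

1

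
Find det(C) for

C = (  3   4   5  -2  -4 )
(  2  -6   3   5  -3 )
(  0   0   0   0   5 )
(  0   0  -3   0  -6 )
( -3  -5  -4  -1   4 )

|C| = -1455

Expand along row 3 (it has 4 zeros):
  + (5) · M_35   where M_35 = det([3 4 5 -2; 2 -6 3 5; 0 0 -3 0; -3 -5 -4 -1]) = -291
det = (+1)·(5)·(-291) = -1455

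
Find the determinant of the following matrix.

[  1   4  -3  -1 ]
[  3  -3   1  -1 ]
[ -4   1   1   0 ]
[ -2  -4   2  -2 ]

Expand along row 3 (it has 1 zero):
  + (-4) · M_31   where M_31 = det([4 -3 -1; -3 1 -1; -4 2 -2]) = 8
  − (1) · M_32   where M_32 = det([1 -3 -1; 3 1 -1; -2 2 -2]) = -32
  + (1) · M_33   where M_33 = det([1 4 -1; 3 -3 -1; -2 -4 -2]) = 52
det = (+1)·(-4)·(8) + (-1)·(1)·(-32) + (+1)·(1)·(52) = 52

52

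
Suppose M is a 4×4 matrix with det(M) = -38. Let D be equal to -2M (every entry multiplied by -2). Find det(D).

For a 4×4 matrix, det(-2M) = (-2)^4·det(M) = 16·det(M).
det(D) = (16)·(-38) = -608

The determinant is -608.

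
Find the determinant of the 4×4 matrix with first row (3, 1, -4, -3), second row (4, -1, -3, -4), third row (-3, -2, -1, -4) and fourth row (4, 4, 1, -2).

The determinant is -357.

Expand along row 1:
  + (3) · M_11   where M_11 = det([-1 -3 -4; -2 -1 -4; 4 1 -2]) = 46
  − (1) · M_12   where M_12 = det([4 -3 -4; -3 -1 -4; 4 1 -2]) = 86
  + (-4) · M_13   where M_13 = det([4 -1 -4; -3 -2 -4; 4 4 -2]) = 118
  − (-3) · M_14   where M_14 = det([4 -1 -3; -3 -2 -1; 4 4 1]) = 21
det = (+1)·(3)·(46) + (-1)·(1)·(86) + (+1)·(-4)·(118) + (-1)·(-3)·(21) = -357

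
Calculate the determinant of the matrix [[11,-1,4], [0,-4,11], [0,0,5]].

-220

The matrix is upper triangular, so the determinant is the product of the diagonal entries:
det = (11) · (-4) · (5) = -220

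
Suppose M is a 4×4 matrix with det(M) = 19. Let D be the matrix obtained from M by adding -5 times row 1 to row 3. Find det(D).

|D| = 19

Adding a multiple of one row to another leaves the determinant unchanged.
det(D) = (1)·(19) = 19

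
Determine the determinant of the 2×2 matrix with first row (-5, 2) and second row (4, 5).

det = (-5)·5 − 2·4 = -25 − 8 = -33

-33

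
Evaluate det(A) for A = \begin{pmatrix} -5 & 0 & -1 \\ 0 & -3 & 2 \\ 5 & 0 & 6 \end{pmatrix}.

Expand along column 2:
  + (-3) · |-5 -1; 5 6| = (-3)·(-30 − (-5)) = 75

|A| = 75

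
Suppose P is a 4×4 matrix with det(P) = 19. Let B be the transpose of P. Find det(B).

The determinant is 19.

det(Pᵀ) = det(P).
det(B) = (1)·(19) = 19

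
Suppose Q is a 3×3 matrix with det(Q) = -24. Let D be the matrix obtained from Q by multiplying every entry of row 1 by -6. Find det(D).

The determinant is 144.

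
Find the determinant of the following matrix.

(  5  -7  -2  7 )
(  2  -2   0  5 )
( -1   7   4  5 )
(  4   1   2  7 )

Expand along row 2 (it has 1 zero):
  − (2) · M_21   where M_21 = det([-7 -2 7; 7 4 5; 1 2 7]) = 32
  + (-2) · M_22   where M_22 = det([5 -2 7; -1 4 5; 4 2 7]) = -90
  + (5) · M_24   where M_24 = det([5 -7 -2; -1 7 4; 4 1 2]) = -18
det = (-1)·(2)·(32) + (+1)·(-2)·(-90) + (+1)·(5)·(-18) = 26

26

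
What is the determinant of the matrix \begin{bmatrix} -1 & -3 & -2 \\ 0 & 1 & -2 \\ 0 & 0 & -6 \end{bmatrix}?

The determinant is 6.

The matrix is upper triangular, so the determinant is the product of the diagonal entries:
det = (-1) · (1) · (-6) = 6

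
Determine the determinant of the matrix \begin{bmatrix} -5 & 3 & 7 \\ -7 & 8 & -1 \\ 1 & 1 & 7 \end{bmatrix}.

Expand along row 1:
  + (-5) · |8 -1; 1 7| = (-5)·(56 − (-1)) = -285
  − 3 · |-7 -1; 1 7| = −3·(-49 − (-1)) = 144
  + 7 · |-7 8; 1 1| = 7·(-7 − 8) = -105
Sum: (-285) + (144) + (-105) = -246

The determinant is -246.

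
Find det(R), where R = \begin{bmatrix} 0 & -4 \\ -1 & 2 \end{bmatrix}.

-4

det(R) = 0·2 − (-4)·(-1) = 0 − 4 = -4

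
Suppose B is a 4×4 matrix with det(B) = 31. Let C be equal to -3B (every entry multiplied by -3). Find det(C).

For a 4×4 matrix, det(-3B) = (-3)^4·det(B) = 81·det(B).
det(C) = (81)·(31) = 2511

2511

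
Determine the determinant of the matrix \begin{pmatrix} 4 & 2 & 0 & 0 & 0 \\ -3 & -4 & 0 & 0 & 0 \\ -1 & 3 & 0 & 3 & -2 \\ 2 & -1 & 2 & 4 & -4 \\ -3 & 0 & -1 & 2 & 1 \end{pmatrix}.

100

The matrix is block lower-triangular with a 2×2 block and a 3×3 block on the diagonal, so its determinant equals the product of the determinants of the diagonal blocks.
det of the 2×2 block = -10
det of the 3×3 block = -10
det = (-10)·(-10) = 100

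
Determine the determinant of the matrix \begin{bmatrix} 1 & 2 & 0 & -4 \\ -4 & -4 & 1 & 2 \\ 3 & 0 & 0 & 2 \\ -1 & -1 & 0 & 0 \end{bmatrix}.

Expand along column 3 (it has 3 zeros):
  − (1) · M_23   where M_23 = det([1 2 -4; 3 0 2; -1 -1 0]) = 10
det = (-1)·(1)·(10) = -10

-10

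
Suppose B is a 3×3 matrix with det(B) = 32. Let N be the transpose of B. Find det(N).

det(Bᵀ) = det(B).
det(N) = (1)·(32) = 32

32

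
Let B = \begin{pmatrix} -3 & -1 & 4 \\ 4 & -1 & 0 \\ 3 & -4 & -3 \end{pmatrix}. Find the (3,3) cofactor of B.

The cofactor is 7.

Delete row 3 and column 3; the remaining 2×2 submatrix is [-3 -1; 4 -1].
Its determinant is (-3)·(-1) − (-1)·4 = 7.
The cofactor carries sign (−1)^(3+3) = +1, so C_{3,3} = +(7) = 7.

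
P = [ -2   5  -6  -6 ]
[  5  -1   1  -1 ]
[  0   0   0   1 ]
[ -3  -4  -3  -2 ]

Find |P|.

Expand along row 3 (it has 3 zeros):
  − (1) · M_34   where M_34 = det([-2 5 -6; 5 -1 1; -3 -4 -3]) = 184
det = (-1)·(1)·(184) = -184

-184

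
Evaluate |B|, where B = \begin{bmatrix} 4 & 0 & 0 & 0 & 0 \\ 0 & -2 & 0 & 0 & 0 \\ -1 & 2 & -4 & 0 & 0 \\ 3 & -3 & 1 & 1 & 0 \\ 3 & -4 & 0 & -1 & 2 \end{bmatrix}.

B is lower triangular, so det(B) is the product of the diagonal entries:
det = (4) · (-2) · (-4) · (1) · (2) = 64

|B| = 64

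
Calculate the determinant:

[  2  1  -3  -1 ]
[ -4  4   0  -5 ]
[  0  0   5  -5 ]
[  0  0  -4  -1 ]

The matrix is block upper-triangular with a 2×2 block and a 2×2 block on the diagonal, so its determinant equals the product of the determinants of the diagonal blocks.
det of the 2×2 block = 12
det of the 2×2 block = -25
det = (12)·(-25) = -300

-300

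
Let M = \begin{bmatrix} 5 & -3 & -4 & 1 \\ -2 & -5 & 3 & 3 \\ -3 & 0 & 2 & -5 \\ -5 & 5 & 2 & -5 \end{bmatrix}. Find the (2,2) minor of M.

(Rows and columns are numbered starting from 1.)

Delete row 2 and column 2; the remaining 3×3 submatrix is [5 -4 1; -3 2 -5; -5 2 -5].
Its determinant is -36.

-36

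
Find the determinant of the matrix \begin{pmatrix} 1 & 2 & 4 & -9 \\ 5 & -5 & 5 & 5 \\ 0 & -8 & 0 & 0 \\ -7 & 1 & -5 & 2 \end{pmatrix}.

-1880

Expand along row 3 (it has 3 zeros):
  − (-8) · M_32   where M_32 = det([1 4 -9; 5 5 5; -7 -5 2]) = -235
det = (-1)·(-8)·(-235) = -1880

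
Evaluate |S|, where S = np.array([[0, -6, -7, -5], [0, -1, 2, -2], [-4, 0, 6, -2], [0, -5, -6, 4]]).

Expand along column 1 (it has 3 zeros):
  + (-4) · M_31   where M_31 = det([-6 -7 -5; -1 2 -2; -5 -6 4]) = -154
det = (+1)·(-4)·(-154) = 616

616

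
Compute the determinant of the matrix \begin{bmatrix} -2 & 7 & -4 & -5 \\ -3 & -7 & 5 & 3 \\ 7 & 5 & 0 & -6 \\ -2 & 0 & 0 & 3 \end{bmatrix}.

Expand along row 4 (it has 2 zeros):
  − (-2) · M_41   where M_41 = det([7 -4 -5; -7 5 3; 5 0 -6]) = 23
  + (3) · M_44   where M_44 = det([-2 7 -4; -3 -7 5; 7 5 0]) = 159
det = (-1)·(-2)·(23) + (+1)·(3)·(159) = 523

523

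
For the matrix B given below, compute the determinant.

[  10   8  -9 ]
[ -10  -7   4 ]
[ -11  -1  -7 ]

The determinant is 221.

Expand along row 1:
  + 10 · |-7 4; -1 -7| = 10·(49 − (-4)) = 530
  − 8 · |-10 4; -11 -7| = −8·(70 − (-44)) = -912
  + (-9) · |-10 -7; -11 -1| = (-9)·(10 − 77) = 603
Sum: (530) + (-912) + (603) = 221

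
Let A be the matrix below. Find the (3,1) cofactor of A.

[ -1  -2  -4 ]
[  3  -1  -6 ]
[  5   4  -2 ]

The cofactor is 8.

Delete row 3 and column 1; the remaining 2×2 submatrix is [-2 -4; -1 -6].
Its determinant is (-2)·(-6) − (-4)·(-1) = 8.
The cofactor carries sign (−1)^(3+1) = +1, so C_{3,1} = +(8) = 8.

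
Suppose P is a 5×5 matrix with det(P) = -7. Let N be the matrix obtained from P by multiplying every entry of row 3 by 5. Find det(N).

-35

Scaling one row by 5 multiplies the determinant by 5.
det(N) = (5)·(-7) = -35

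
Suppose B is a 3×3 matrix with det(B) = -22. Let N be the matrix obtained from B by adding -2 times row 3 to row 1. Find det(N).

|N| = -22

Adding a multiple of one row to another leaves the determinant unchanged.
det(N) = (1)·(-22) = -22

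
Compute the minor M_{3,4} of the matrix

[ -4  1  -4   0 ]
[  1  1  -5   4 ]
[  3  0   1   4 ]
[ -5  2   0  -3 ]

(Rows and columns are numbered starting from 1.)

Delete row 3 and column 4; the remaining 3×3 submatrix is [-4 1 -4; 1 1 -5; -5 2 0].
Its determinant is -43.

The minor is -43.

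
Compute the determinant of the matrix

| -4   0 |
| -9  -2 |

det = (-4)·(-2) − 0·(-9) = 8 − 0 = 8

8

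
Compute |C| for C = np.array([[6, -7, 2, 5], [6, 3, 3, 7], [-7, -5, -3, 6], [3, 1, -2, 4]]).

det(C) = 3018

Expand along row 1:
  + (6) · M_11   where M_11 = det([3 3 7; -5 -3 6; 1 -2 4]) = 169
  − (-7) · M_12   where M_12 = det([6 3 7; -7 -3 6; 3 -2 4]) = 299
  + (2) · M_13   where M_13 = det([6 3 7; -7 -5 6; 3 1 4]) = 38
  − (5) · M_14   where M_14 = det([6 3 3; -7 -5 -3; 3 1 -2]) = 33
det = (+1)·(6)·(169) + (-1)·(-7)·(299) + (+1)·(2)·(38) + (-1)·(5)·(33) = 3018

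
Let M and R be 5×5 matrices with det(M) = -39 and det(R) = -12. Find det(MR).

|MR| = 468

det(MR) = det(M)·det(R) = (-39)·(-12) = 468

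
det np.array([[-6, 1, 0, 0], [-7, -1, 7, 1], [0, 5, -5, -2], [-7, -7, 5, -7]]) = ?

Expand along row 1 (it has 2 zeros):
  + (-6) · M_11   where M_11 = det([-1 7 1; 5 -5 -2; -7 5 -7]) = 288
  − (1) · M_12   where M_12 = det([-7 7 1; 0 -5 -2; -7 5 -7]) = -252
det = (+1)·(-6)·(288) + (-1)·(1)·(-252) = -1476

-1476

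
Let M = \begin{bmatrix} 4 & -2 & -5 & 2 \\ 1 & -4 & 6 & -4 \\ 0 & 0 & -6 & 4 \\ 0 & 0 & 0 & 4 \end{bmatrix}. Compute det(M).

336

M is block upper-triangular with a 2×2 block and a 2×2 block on the diagonal, so its determinant equals the product of the determinants of the diagonal blocks.
det of the 2×2 block = -14
det of the 2×2 block = -24
det = (-14)·(-24) = 336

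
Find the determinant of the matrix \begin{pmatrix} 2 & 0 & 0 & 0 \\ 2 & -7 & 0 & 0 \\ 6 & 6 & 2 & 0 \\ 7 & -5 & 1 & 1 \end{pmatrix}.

The matrix is lower triangular, so the determinant is the product of the diagonal entries:
det = (2) · (-7) · (2) · (1) = -28

-28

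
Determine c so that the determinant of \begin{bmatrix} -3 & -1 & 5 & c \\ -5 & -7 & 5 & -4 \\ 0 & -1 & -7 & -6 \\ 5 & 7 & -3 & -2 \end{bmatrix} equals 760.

Expanding along the column containing c, det(A) is linear in c: det(A) = (-10)·c + (780).
Set (-10)·c + (780) = 760  ⇒  (-10)·c = -20  ⇒  c = 2.

2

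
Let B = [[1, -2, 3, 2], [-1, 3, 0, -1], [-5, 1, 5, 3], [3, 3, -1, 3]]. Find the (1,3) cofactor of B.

96

Delete row 1 and column 3; the remaining 3×3 submatrix is [-1 3 -1; -5 1 3; 3 3 3].
Its determinant is 96.
The cofactor carries sign (−1)^(1+3) = +1, so C_{1,3} = +(96) = 96.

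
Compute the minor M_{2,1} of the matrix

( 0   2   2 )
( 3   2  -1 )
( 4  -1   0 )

2

Delete row 2 and column 1; the remaining 2×2 submatrix is [2 2; -1 0].
Its determinant is 2·0 − 2·(-1) = 2.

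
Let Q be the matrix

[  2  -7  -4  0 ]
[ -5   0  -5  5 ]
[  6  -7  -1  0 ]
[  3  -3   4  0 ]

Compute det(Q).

|Q| = 575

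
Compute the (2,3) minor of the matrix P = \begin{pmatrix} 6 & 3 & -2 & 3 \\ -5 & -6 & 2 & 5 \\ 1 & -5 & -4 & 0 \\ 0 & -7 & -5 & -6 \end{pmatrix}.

Delete row 2 and column 3; the remaining 3×3 submatrix is [6 3 3; 1 -5 0; 0 -7 -6].
Its determinant is 177.

177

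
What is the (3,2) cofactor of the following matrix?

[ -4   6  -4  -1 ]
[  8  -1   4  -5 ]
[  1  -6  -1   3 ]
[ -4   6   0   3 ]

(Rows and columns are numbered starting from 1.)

48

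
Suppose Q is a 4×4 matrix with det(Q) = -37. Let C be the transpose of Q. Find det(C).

-37

det(Qᵀ) = det(Q).
det(C) = (1)·(-37) = -37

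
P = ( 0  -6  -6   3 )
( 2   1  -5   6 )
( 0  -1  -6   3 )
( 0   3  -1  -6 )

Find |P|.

The determinant is 390.

Expand along column 1 (it has 3 zeros):
  − (2) · M_21   where M_21 = det([-6 -6 3; -1 -6 3; 3 -1 -6]) = -195
det = (-1)·(2)·(-195) = 390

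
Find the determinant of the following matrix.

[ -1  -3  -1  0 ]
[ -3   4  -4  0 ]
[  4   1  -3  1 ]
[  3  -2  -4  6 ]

510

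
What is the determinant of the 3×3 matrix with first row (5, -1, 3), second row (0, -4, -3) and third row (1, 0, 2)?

-25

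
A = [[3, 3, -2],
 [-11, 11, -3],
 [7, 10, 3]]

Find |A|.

det(A) = 599

Expand along row 1:
  + 3 · |11 -3; 10 3| = 3·(33 − (-30)) = 189
  − 3 · |-11 -3; 7 3| = −3·(-33 − (-21)) = 36
  + (-2) · |-11 11; 7 10| = (-2)·(-110 − 77) = 374
Sum: (189) + (36) + (374) = 599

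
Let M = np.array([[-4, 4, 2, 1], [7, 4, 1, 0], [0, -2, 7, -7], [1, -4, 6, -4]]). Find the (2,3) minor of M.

54

Delete row 2 and column 3; the remaining 3×3 submatrix is [-4 4 1; 0 -2 -7; 1 -4 -4].
Its determinant is 54.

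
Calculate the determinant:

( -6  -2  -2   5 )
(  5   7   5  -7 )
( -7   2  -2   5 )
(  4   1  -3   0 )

Expand along row 4 (it has 1 zero):
  − (4) · M_41   where M_41 = det([-2 -2 5; 7 5 -7; 2 -2 5]) = -44
  + (1) · M_42   where M_42 = det([-6 -2 5; 5 5 -7; -7 -2 5]) = 11
  − (-3) · M_43   where M_43 = det([-6 -2 5; 5 7 -7; -7 2 5]) = -47
det = (-1)·(4)·(-44) + (+1)·(1)·(11) + (-1)·(-3)·(-47) = 46

The determinant is 46.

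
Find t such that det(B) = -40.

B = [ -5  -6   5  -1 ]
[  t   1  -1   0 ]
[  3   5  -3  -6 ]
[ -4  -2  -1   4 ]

1

Expanding along the row containing t, det(B) is linear in t: det(B) = (-79)·t + (39).
Set (-79)·t + (39) = -40  ⇒  (-79)·t = -79  ⇒  t = 1.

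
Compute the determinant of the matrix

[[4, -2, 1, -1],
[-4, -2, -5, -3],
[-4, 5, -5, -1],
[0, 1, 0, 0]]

-32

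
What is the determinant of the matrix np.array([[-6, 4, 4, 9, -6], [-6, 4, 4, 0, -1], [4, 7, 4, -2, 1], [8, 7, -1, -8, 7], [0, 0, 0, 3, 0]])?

Expand along row 5 (it has 4 zeros):
  − (3) · M_54   where M_54 = det([-6 4 4 -6; -6 4 4 -1; 4 7 4 1; 8 7 -1 7]) = 1210
det = (-1)·(3)·(1210) = -3630

-3630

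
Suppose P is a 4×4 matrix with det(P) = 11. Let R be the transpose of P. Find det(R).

det(Pᵀ) = det(P).
det(R) = (1)·(11) = 11

|R| = 11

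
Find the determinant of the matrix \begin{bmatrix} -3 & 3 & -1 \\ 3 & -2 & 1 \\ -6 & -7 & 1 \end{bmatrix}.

The determinant is -9.

Expand along column 1:
  + (-3) · |-2 1; -7 1| = (-3)·(-2 − (-7)) = -15
  − 3 · |3 -1; -7 1| = −3·(3 − 7) = 12
  + (-6) · |3 -1; -2 1| = (-6)·(3 − 2) = -6
Sum: (-15) + (12) + (-6) = -9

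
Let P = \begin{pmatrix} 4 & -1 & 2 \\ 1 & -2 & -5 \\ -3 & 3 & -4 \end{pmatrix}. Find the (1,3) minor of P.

-3

Delete row 1 and column 3; the remaining 2×2 submatrix is [1 -2; -3 3].
Its determinant is 1·3 − (-2)·(-3) = -3.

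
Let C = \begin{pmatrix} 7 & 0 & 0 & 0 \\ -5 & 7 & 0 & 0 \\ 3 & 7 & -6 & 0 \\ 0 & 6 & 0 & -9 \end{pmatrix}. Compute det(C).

det(C) = 2646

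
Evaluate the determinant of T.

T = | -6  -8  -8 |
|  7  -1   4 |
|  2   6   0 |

Expand along column 3:
  + (-8) · |7 -1; 2 6| = (-8)·(42 − (-2)) = -352
  − 4 · |-6 -8; 2 6| = −4·(-36 − (-16)) = 80
Sum: (-352) + (80) = -272

det(T) = -272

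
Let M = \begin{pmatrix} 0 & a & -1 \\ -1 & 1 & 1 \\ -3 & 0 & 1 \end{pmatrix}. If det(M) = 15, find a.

a = -9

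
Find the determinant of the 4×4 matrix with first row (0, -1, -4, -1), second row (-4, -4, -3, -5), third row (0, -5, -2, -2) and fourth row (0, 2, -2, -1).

The determinant is 96.

Expand along column 1 (it has 3 zeros):
  − (-4) · M_21   where M_21 = det([-1 -4 -1; -5 -2 -2; 2 -2 -1]) = 24
det = (-1)·(-4)·(24) = 96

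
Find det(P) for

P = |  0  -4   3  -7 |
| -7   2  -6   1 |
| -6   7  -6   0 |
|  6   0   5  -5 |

Expand along row 1 (it has 1 zero):
  − (-4) · M_12   where M_12 = det([-7 -6 1; -6 -6 0; 6 5 -5]) = -24
  + (3) · M_13   where M_13 = det([-7 2 1; -6 7 0; 6 0 -5]) = 143
  − (-7) · M_14   where M_14 = det([-7 2 -6; -6 7 -6; 6 0 5]) = -5
det = (-1)·(-4)·(-24) + (+1)·(3)·(143) + (-1)·(-7)·(-5) = 298

The determinant is 298.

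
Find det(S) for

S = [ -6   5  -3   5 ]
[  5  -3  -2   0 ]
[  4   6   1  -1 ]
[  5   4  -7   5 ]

The determinant is 126.

Expand along row 2 (it has 1 zero):
  − (5) · M_21   where M_21 = det([5 -3 5; 6 1 -1; 4 -7 5]) = -138
  + (-3) · M_22   where M_22 = det([-6 -3 5; 4 1 -1; 5 -7 5]) = -78
  − (-2) · M_23   where M_23 = det([-6 5 5; 4 6 -1; 5 4 5]) = -399
det = (-1)·(5)·(-138) + (+1)·(-3)·(-78) + (-1)·(-2)·(-399) = 126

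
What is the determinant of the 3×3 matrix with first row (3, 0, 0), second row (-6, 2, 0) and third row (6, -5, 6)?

The matrix is lower triangular, so the determinant is the product of the diagonal entries:
det = (3) · (2) · (6) = 36

The determinant is 36.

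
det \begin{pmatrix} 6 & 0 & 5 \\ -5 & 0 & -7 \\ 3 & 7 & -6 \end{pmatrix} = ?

The determinant is 119.

Expand along column 2:
  − 7 · |6 5; -5 -7| = −7·(-42 − (-25)) = 119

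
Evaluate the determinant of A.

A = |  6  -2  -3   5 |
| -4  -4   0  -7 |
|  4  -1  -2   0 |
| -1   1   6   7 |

-569

Expand along row 2 (it has 1 zero):
  − (-4) · M_21   where M_21 = det([-2 -3 5; -1 -2 0; 1 6 7]) = -13
  + (-4) · M_22   where M_22 = det([6 -3 5; 4 -2 0; -1 6 7]) = 110
  + (-7) · M_24   where M_24 = det([6 -2 -3; 4 -1 -2; -1 1 6]) = 11
det = (-1)·(-4)·(-13) + (+1)·(-4)·(110) + (+1)·(-7)·(11) = -569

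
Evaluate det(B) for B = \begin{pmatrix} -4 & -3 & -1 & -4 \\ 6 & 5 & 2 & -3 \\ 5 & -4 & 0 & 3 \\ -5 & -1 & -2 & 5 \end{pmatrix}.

217

Expand along row 3 (it has 1 zero):
  + (5) · M_31   where M_31 = det([-3 -1 -4; 5 2 -3; -1 -2 5]) = 42
  − (-4) · M_32   where M_32 = det([-4 -1 -4; 6 2 -3; -5 -2 5]) = 7
  − (3) · M_34   where M_34 = det([-4 -3 -1; 6 5 2; -5 -1 -2]) = 7
det = (+1)·(5)·(42) + (-1)·(-4)·(7) + (-1)·(3)·(7) = 217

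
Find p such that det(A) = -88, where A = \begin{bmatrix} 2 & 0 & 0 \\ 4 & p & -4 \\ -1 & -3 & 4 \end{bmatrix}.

Expanding along the column containing p, det(A) is linear in p: det(A) = (8)·p + (-24).
Set (8)·p + (-24) = -88  ⇒  (8)·p = -64  ⇒  p = -8.

p = -8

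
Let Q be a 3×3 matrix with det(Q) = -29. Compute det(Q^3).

-24389

det(Q^3) = (det Q)^3 = (-29)^3 = -24389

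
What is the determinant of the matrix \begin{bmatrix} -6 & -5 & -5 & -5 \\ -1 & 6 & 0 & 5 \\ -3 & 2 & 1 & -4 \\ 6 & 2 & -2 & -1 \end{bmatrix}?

Expand along row 2 (it has 1 zero):
  − (-1) · M_21   where M_21 = det([-5 -5 -5; 2 1 -4; 2 -2 -1]) = 105
  + (6) · M_22   where M_22 = det([-6 -5 -5; -3 1 -4; 6 -2 -1]) = 189
  + (5) · M_24   where M_24 = det([-6 -5 -5; -3 2 1; 6 2 -2]) = 126
det = (-1)·(-1)·(105) + (+1)·(6)·(189) + (+1)·(5)·(126) = 1869

1869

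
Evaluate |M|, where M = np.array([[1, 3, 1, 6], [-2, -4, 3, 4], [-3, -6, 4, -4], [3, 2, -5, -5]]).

Expand along row 1:
  + (1) · M_11   where M_11 = det([-4 3 4; -6 4 -4; 2 -5 -5]) = 134
  − (3) · M_12   where M_12 = det([-2 3 4; -3 4 -4; 3 -5 -5]) = 11
  + (1) · M_13   where M_13 = det([-2 -4 4; -3 -6 -4; 3 2 -5]) = 80
  − (6) · M_14   where M_14 = det([-2 -4 3; -3 -6 4; 3 2 -5]) = 4
det = (+1)·(1)·(134) + (-1)·(3)·(11) + (+1)·(1)·(80) + (-1)·(6)·(4) = 157

157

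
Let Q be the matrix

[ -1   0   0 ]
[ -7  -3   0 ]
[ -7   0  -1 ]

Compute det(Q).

|Q| = -3

Q is lower triangular, so det(Q) is the product of the diagonal entries:
det = (-1) · (-3) · (-1) = -3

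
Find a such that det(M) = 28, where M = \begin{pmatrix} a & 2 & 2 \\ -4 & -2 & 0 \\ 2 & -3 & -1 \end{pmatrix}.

Expanding along the column containing a, det(M) is linear in a: det(M) = (2)·a + (24).
Set (2)·a + (24) = 28  ⇒  (2)·a = 4  ⇒  a = 2.

a = 2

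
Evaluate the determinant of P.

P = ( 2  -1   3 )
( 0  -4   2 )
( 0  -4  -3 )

40

Expand along column 1:
  + 2 · |-4 2; -4 -3| = 2·(12 − (-8)) = 40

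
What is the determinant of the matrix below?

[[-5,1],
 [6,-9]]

det = (-5)·(-9) − 1·6 = 45 − 6 = 39

39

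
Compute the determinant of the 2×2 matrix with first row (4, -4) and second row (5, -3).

det = 4·(-3) − (-4)·5 = -12 − (-20) = 8

The determinant is 8.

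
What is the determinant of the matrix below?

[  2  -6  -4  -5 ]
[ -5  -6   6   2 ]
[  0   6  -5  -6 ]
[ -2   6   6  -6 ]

-3594

Expand along row 3 (it has 1 zero):
  − (6) · M_32   where M_32 = det([2 -4 -5; -5 6 2; -2 6 -6]) = 130
  + (-5) · M_33   where M_33 = det([2 -6 -5; -5 -6 2; -2 6 -6]) = 462
  − (-6) · M_34   where M_34 = det([2 -6 -4; -5 -6 6; -2 6 6]) = -84
det = (-1)·(6)·(130) + (+1)·(-5)·(462) + (-1)·(-6)·(-84) = -3594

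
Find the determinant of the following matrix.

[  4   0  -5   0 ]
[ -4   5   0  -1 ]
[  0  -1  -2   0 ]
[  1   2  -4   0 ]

The determinant is -27.

Expand along column 4 (it has 3 zeros):
  + (-1) · M_24   where M_24 = det([4 0 -5; 0 -1 -2; 1 2 -4]) = 27
det = (+1)·(-1)·(27) = -27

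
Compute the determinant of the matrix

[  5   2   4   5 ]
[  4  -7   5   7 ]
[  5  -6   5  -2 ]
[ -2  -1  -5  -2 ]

1447

Expand along row 1:
  + (5) · M_11   where M_11 = det([-7 5 7; -6 5 -2; -1 -5 -2]) = 335
  − (2) · M_12   where M_12 = det([4 5 7; 5 5 -2; -2 -5 -2]) = -115
  + (4) · M_13   where M_13 = det([4 -7 7; 5 -6 -2; -2 -1 -2]) = -177
  − (5) · M_14   where M_14 = det([4 -7 5; 5 -6 5; -2 -1 -5]) = -50
det = (+1)·(5)·(335) + (-1)·(2)·(-115) + (+1)·(4)·(-177) + (-1)·(5)·(-50) = 1447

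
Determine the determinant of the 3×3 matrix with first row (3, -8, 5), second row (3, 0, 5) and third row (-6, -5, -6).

96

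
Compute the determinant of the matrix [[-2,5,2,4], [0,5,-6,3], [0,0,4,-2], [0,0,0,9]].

The matrix is upper triangular, so the determinant is the product of the diagonal entries:
det = (-2) · (5) · (4) · (9) = -360

The determinant is -360.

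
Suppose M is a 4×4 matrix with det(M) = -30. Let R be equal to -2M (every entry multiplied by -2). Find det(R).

For a 4×4 matrix, det(-2M) = (-2)^4·det(M) = 16·det(M).
det(R) = (16)·(-30) = -480

-480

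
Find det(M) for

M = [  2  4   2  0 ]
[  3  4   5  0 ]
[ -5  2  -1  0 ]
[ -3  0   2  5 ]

The determinant is -320.

Expand along column 4 (it has 3 zeros):
  + (5) · M_44   where M_44 = det([2 4 2; 3 4 5; -5 2 -1]) = -64
det = (+1)·(5)·(-64) = -320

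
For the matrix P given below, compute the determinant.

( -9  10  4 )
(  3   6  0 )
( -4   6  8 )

Expand along row 2:
  − 3 · |10 4; 6 8| = −3·(80 − 24) = -168
  + 6 · |-9 4; -4 8| = 6·(-72 − (-16)) = -336
Sum: (-168) + (-336) = -504

det(P) = -504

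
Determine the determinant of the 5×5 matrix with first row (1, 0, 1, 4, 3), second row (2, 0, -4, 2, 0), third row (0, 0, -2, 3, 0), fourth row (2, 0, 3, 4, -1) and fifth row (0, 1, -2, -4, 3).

-180

Expand along column 2 (it has 4 zeros):
  − (1) · M_52   where M_52 = det([1 1 4 3; 2 -4 2 0; 0 -2 3 0; 2 3 4 -1]) = 180
det = (-1)·(1)·(180) = -180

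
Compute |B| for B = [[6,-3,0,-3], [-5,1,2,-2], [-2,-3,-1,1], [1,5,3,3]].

|B| = 375

Expand along row 1 (it has 1 zero):
  + (6) · M_11   where M_11 = det([1 2 -2; -3 -1 1; 5 3 3]) = 30
  − (-3) · M_12   where M_12 = det([-5 2 -2; -2 -1 1; 1 3 3]) = 54
  − (-3) · M_14   where M_14 = det([-5 1 2; -2 -3 -1; 1 5 3]) = 11
det = (+1)·(6)·(30) + (-1)·(-3)·(54) + (-1)·(-3)·(11) = 375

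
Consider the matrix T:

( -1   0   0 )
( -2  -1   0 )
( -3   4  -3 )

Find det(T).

det(T) = -3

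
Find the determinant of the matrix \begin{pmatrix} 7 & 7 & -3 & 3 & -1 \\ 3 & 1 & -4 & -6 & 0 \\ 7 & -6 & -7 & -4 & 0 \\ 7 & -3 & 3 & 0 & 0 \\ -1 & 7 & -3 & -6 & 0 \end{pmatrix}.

The determinant is 650.

Expand along column 5 (it has 4 zeros):
  + (-1) · M_15   where M_15 = det([3 1 -4 -6; 7 -6 -7 -4; 7 -3 3 0; -1 7 -3 -6]) = -650
det = (+1)·(-1)·(-650) = 650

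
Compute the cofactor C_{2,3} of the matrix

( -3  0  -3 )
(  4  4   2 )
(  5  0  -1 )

0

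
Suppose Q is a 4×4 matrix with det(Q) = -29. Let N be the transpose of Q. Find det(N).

det(Qᵀ) = det(Q).
det(N) = (1)·(-29) = -29

-29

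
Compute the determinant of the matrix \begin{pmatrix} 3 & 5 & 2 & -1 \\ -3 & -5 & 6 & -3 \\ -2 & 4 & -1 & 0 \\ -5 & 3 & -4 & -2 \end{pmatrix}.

The determinant is 568.

Expand along row 3 (it has 1 zero):
  + (-2) · M_31   where M_31 = det([5 2 -1; -5 6 -3; 3 -4 -2]) = -160
  − (4) · M_32   where M_32 = det([3 2 -1; -3 6 -3; -5 -4 -2]) = -96
  + (-1) · M_33   where M_33 = det([3 5 -1; -3 -5 -3; -5 3 -2]) = 136
det = (+1)·(-2)·(-160) + (-1)·(4)·(-96) + (+1)·(-1)·(136) = 568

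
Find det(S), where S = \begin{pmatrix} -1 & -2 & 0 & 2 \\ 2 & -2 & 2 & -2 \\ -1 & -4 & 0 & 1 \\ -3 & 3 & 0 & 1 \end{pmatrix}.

38

Expand along column 3 (it has 3 zeros):
  − (2) · M_23   where M_23 = det([-1 -2 2; -1 -4 1; -3 3 1]) = -19
det = (-1)·(2)·(-19) = 38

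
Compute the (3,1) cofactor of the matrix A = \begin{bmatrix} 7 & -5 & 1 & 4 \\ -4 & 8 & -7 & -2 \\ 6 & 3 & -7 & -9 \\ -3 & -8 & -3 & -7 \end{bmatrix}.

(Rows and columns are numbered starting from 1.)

Delete row 3 and column 1; the remaining 3×3 submatrix is [-5 1 4; 8 -7 -2; -8 -3 -7].
Its determinant is -463.
The cofactor carries sign (−1)^(3+1) = +1, so C_{3,1} = +(-463) = -463.

The cofactor is -463.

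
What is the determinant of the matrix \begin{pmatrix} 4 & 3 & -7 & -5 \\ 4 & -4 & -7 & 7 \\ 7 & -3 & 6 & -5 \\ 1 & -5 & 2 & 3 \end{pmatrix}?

The determinant is 1774.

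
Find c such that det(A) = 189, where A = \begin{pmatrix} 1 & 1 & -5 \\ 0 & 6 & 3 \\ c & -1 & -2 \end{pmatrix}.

c = 6

Expanding along the row containing c, det(A) is linear in c: det(A) = (33)·c + (-9).
Set (33)·c + (-9) = 189  ⇒  (33)·c = 198  ⇒  c = 6.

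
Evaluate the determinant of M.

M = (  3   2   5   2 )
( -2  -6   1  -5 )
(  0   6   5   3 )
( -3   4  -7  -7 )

1352

Expand along row 3 (it has 1 zero):
  − (6) · M_32   where M_32 = det([3 5 2; -2 1 -5; -3 -7 -7]) = -87
  + (5) · M_33   where M_33 = det([3 2 2; -2 -6 -5; -3 4 -7]) = 136
  − (3) · M_34   where M_34 = det([3 2 5; -2 -6 1; -3 4 -7]) = -50
det = (-1)·(6)·(-87) + (+1)·(5)·(136) + (-1)·(3)·(-50) = 1352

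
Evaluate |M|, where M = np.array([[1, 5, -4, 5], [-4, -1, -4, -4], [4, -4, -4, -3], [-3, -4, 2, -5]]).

|M| = -102

Expand along row 1:
  + (1) · M_11   where M_11 = det([-1 -4 -4; -4 -4 -3; -4 2 -5]) = 102
  − (5) · M_12   where M_12 = det([-4 -4 -4; 4 -4 -3; -3 2 -5]) = -204
  + (-4) · M_13   where M_13 = det([-4 -1 -4; 4 -4 -3; -3 -4 -5]) = 51
  − (5) · M_14   where M_14 = det([-4 -1 -4; 4 -4 -4; -3 -4 2]) = 204
det = (+1)·(1)·(102) + (-1)·(5)·(-204) + (+1)·(-4)·(51) + (-1)·(5)·(204) = -102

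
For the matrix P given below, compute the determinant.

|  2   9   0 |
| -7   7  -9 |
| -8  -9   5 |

871

Expand along row 1:
  + 2 · |7 -9; -9 5| = 2·(35 − 81) = -92
  − 9 · |-7 -9; -8 5| = −9·(-35 − 72) = 963
Sum: (-92) + (963) = 871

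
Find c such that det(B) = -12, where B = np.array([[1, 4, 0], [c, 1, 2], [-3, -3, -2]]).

Expanding along the row containing c, det(B) is linear in c: det(B) = (8)·c + (-20).
Set (8)·c + (-20) = -12  ⇒  (8)·c = 8  ⇒  c = 1.

1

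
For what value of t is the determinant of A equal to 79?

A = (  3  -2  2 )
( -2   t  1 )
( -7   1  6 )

t = 3

Expanding along the row containing t, det(A) is linear in t: det(A) = (32)·t + (-17).
Set (32)·t + (-17) = 79  ⇒  (32)·t = 96  ⇒  t = 3.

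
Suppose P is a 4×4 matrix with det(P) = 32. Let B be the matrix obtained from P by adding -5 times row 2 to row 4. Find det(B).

Adding a multiple of one row to another leaves the determinant unchanged.
det(B) = (1)·(32) = 32

The determinant is 32.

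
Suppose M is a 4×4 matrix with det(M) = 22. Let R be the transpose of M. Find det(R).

det(Mᵀ) = det(M).
det(R) = (1)·(22) = 22

22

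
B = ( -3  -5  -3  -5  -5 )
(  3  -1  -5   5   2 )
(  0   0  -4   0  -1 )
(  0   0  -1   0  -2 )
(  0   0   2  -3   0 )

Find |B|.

378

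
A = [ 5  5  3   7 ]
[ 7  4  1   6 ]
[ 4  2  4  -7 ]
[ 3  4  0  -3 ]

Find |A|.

Expand along row 4 (it has 1 zero):
  − (3) · M_41   where M_41 = det([5 3 7; 4 1 6; 2 4 -7]) = 63
  + (4) · M_42   where M_42 = det([5 3 7; 7 1 6; 4 4 -7]) = 232
  + (-3) · M_44   where M_44 = det([5 5 3; 7 4 1; 4 2 4]) = -56
det = (-1)·(3)·(63) + (+1)·(4)·(232) + (+1)·(-3)·(-56) = 907

|A| = 907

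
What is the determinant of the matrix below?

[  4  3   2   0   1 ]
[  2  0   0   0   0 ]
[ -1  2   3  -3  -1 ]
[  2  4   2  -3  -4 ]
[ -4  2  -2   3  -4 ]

The determinant is -156.

Expand along row 2 (it has 4 zeros):
  − (2) · M_21   where M_21 = det([3 2 0 1; 2 3 -3 -1; 4 2 -3 -4; 2 -2 3 -4]) = 78
det = (-1)·(2)·(78) = -156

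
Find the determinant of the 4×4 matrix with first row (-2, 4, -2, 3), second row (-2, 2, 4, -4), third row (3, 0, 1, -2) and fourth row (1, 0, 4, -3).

Expand along column 2 (it has 2 zeros):
  − (4) · M_12   where M_12 = det([-2 4 -4; 3 1 -2; 1 4 -3]) = -26
  + (2) · M_22   where M_22 = det([-2 -2 3; 3 1 -2; 1 4 -3]) = 9
det = (-1)·(4)·(-26) + (+1)·(2)·(9) = 122

122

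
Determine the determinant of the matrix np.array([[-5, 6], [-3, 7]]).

The determinant is -17.

det = (-5)·7 − 6·(-3) = -35 − (-18) = -17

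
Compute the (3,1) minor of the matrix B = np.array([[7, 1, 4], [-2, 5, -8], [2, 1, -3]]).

-28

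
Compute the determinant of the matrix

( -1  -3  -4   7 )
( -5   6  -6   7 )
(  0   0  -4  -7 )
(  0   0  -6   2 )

1050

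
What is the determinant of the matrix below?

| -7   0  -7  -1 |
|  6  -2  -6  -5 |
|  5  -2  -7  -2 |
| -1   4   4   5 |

Expand along row 1 (it has 1 zero):
  + (-7) · M_11   where M_11 = det([-2 -6 -5; -2 -7 -2; 4 4 5]) = -58
  + (-7) · M_13   where M_13 = det([6 -2 -5; 5 -2 -2; -1 4 5]) = -56
  − (-1) · M_14   where M_14 = det([6 -2 -6; 5 -2 -7; -1 4 4]) = 38
det = (+1)·(-7)·(-58) + (+1)·(-7)·(-56) + (-1)·(-1)·(38) = 836

836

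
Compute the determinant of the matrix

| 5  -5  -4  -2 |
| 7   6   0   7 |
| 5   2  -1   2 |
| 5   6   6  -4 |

Expand along row 2 (it has 1 zero):
  − (7) · M_21   where M_21 = det([-5 -4 -2; 2 -1 2; 6 6 -4]) = -76
  + (6) · M_22   where M_22 = det([5 -4 -2; 5 -1 2; 5 6 -4]) = -230
  + (7) · M_24   where M_24 = det([5 -5 -4; 5 2 -1; 5 6 6]) = 185
det = (-1)·(7)·(-76) + (+1)·(6)·(-230) + (+1)·(7)·(185) = 447

The determinant is 447.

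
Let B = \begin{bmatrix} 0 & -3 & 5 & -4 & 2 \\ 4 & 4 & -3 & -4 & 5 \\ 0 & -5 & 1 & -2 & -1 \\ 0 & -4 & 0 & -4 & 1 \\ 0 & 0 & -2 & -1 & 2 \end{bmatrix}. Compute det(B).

|B| = 360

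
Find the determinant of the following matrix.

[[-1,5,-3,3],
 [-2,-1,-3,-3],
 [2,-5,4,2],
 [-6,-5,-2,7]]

-401

Expand along row 1:
  + (-1) · M_11   where M_11 = det([-1 -3 -3; -5 4 2; -5 -2 7]) = -197
  − (5) · M_12   where M_12 = det([-2 -3 -3; 2 4 2; -6 -2 7]) = -46
  + (-3) · M_13   where M_13 = det([-2 -1 -3; 2 -5 2; -6 -5 7]) = 196
  − (3) · M_14   where M_14 = det([-2 -1 -3; 2 -5 4; -6 -5 -2]) = 80
det = (+1)·(-1)·(-197) + (-1)·(5)·(-46) + (+1)·(-3)·(196) + (-1)·(3)·(80) = -401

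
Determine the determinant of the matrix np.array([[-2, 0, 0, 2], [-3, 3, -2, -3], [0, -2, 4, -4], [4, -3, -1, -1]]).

The determinant is 192.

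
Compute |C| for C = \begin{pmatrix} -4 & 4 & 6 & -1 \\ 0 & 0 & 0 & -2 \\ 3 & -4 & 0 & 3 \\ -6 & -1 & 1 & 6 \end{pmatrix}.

316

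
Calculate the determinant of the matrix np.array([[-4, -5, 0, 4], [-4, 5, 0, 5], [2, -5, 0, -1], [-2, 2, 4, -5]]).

The determinant is 280.

Expand along column 3 (it has 3 zeros):
  − (4) · M_43   where M_43 = det([-4 -5 4; -4 5 5; 2 -5 -1]) = -70
det = (-1)·(4)·(-70) = 280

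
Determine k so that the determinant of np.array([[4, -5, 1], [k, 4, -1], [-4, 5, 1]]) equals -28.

-6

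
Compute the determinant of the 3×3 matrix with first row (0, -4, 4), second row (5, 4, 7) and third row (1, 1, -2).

Expand along row 1:
  − (-4) · |5 7; 1 -2| = −(-4)·(-10 − 7) = -68
  + 4 · |5 4; 1 1| = 4·(5 − 4) = 4
Sum: (-68) + (4) = -64

The determinant is -64.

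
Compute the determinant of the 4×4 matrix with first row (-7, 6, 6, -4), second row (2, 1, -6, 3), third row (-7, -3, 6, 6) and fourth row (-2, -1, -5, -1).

The determinant is -2837.

Expand along row 1:
  + (-7) · M_11   where M_11 = det([1 -6 3; -3 6 6; -1 -5 -1]) = 141
  − (6) · M_12   where M_12 = det([2 -6 3; -7 6 6; -2 -5 -1]) = 303
  + (6) · M_13   where M_13 = det([2 1 3; -7 -3 6; -2 -1 -1]) = 2
  − (-4) · M_14   where M_14 = det([2 1 -6; -7 -3 6; -2 -1 -5]) = -11
det = (+1)·(-7)·(141) + (-1)·(6)·(303) + (+1)·(6)·(2) + (-1)·(-4)·(-11) = -2837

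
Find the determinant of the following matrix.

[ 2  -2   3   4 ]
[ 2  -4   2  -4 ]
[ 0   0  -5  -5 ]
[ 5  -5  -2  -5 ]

-110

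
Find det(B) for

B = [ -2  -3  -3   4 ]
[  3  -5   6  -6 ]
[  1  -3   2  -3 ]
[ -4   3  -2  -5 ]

|B| = 155

Expand along row 1:
  + (-2) · M_11   where M_11 = det([-5 6 -6; -3 2 -3; 3 -2 -5]) = -64
  − (-3) · M_12   where M_12 = det([3 6 -6; 1 2 -3; -4 -2 -5]) = 18
  + (-3) · M_13   where M_13 = det([3 -5 -6; 1 -3 -3; -4 3 -5]) = 41
  − (4) · M_14   where M_14 = det([3 -5 6; 1 -3 2; -4 3 -2]) = -24
det = (+1)·(-2)·(-64) + (-1)·(-3)·(18) + (+1)·(-3)·(41) + (-1)·(4)·(-24) = 155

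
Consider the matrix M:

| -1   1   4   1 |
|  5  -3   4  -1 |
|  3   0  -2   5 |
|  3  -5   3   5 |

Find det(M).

780

Expand along row 3 (it has 1 zero):
  + (3) · M_31   where M_31 = det([1 4 1; -3 4 -1; -5 3 5]) = 114
  + (-2) · M_33   where M_33 = det([-1 1 1; 5 -3 -1; 3 -5 5]) = -24
  − (5) · M_34   where M_34 = det([-1 1 4; 5 -3 4; 3 -5 3]) = -78
det = (+1)·(3)·(114) + (+1)·(-2)·(-24) + (-1)·(5)·(-78) = 780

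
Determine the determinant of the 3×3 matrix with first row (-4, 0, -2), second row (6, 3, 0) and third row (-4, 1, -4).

Expand along column 2:
  + 3 · |-4 -2; -4 -4| = 3·(16 − 8) = 24
  − 1 · |-4 -2; 6 0| = −1·(0 − (-12)) = -12
Sum: (24) + (-12) = 12

12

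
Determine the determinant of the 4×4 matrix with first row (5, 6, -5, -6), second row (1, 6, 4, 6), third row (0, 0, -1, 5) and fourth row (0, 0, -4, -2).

The matrix is block upper-triangular with a 2×2 block and a 2×2 block on the diagonal, so its determinant equals the product of the determinants of the diagonal blocks.
det of the 2×2 block = 24
det of the 2×2 block = 22
det = (24)·(22) = 528

528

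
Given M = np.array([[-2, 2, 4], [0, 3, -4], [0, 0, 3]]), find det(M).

The determinant is -18.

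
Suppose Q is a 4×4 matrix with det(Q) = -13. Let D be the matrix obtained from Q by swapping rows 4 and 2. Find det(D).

|D| = 13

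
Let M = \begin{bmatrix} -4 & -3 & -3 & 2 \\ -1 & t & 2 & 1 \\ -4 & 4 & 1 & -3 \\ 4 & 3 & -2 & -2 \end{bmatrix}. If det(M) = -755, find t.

-9

Expanding along the column containing t, det(M) is linear in t: det(M) = (100)·t + (145).
Set (100)·t + (145) = -755  ⇒  (100)·t = -900  ⇒  t = -9.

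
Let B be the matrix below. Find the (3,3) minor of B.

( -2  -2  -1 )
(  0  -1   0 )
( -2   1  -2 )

2

Delete row 3 and column 3; the remaining 2×2 submatrix is [-2 -2; 0 -1].
Its determinant is (-2)·(-1) − (-2)·0 = 2.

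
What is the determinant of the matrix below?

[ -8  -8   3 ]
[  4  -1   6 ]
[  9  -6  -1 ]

The determinant is -805.

Expand along row 1:
  + (-8) · |-1 6; -6 -1| = (-8)·(1 − (-36)) = -296
  − (-8) · |4 6; 9 -1| = −(-8)·(-4 − 54) = -464
  + 3 · |4 -1; 9 -6| = 3·(-24 − (-9)) = -45
Sum: (-296) + (-464) + (-45) = -805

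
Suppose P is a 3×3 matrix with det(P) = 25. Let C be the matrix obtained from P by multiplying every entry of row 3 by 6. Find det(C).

Scaling one row by 6 multiplies the determinant by 6.
det(C) = (6)·(25) = 150

det(C) = 150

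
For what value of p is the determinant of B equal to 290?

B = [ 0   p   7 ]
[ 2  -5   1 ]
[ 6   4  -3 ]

Expanding along the column containing p, det(B) is linear in p: det(B) = (12)·p + (266).
Set (12)·p + (266) = 290  ⇒  (12)·p = 24  ⇒  p = 2.

p = 2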